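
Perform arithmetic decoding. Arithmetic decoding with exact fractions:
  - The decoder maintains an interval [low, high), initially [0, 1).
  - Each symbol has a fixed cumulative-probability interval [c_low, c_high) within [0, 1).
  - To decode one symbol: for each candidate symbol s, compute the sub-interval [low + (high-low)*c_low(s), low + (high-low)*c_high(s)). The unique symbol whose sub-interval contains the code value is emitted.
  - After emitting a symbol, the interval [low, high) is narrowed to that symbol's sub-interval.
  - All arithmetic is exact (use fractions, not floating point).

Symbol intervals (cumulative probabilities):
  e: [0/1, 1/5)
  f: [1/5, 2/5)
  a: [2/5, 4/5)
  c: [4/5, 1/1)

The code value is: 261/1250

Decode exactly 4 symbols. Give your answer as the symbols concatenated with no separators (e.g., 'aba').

Answer: fefe

Derivation:
Step 1: interval [0/1, 1/1), width = 1/1 - 0/1 = 1/1
  'e': [0/1 + 1/1*0/1, 0/1 + 1/1*1/5) = [0/1, 1/5)
  'f': [0/1 + 1/1*1/5, 0/1 + 1/1*2/5) = [1/5, 2/5) <- contains code 261/1250
  'a': [0/1 + 1/1*2/5, 0/1 + 1/1*4/5) = [2/5, 4/5)
  'c': [0/1 + 1/1*4/5, 0/1 + 1/1*1/1) = [4/5, 1/1)
  emit 'f', narrow to [1/5, 2/5)
Step 2: interval [1/5, 2/5), width = 2/5 - 1/5 = 1/5
  'e': [1/5 + 1/5*0/1, 1/5 + 1/5*1/5) = [1/5, 6/25) <- contains code 261/1250
  'f': [1/5 + 1/5*1/5, 1/5 + 1/5*2/5) = [6/25, 7/25)
  'a': [1/5 + 1/5*2/5, 1/5 + 1/5*4/5) = [7/25, 9/25)
  'c': [1/5 + 1/5*4/5, 1/5 + 1/5*1/1) = [9/25, 2/5)
  emit 'e', narrow to [1/5, 6/25)
Step 3: interval [1/5, 6/25), width = 6/25 - 1/5 = 1/25
  'e': [1/5 + 1/25*0/1, 1/5 + 1/25*1/5) = [1/5, 26/125)
  'f': [1/5 + 1/25*1/5, 1/5 + 1/25*2/5) = [26/125, 27/125) <- contains code 261/1250
  'a': [1/5 + 1/25*2/5, 1/5 + 1/25*4/5) = [27/125, 29/125)
  'c': [1/5 + 1/25*4/5, 1/5 + 1/25*1/1) = [29/125, 6/25)
  emit 'f', narrow to [26/125, 27/125)
Step 4: interval [26/125, 27/125), width = 27/125 - 26/125 = 1/125
  'e': [26/125 + 1/125*0/1, 26/125 + 1/125*1/5) = [26/125, 131/625) <- contains code 261/1250
  'f': [26/125 + 1/125*1/5, 26/125 + 1/125*2/5) = [131/625, 132/625)
  'a': [26/125 + 1/125*2/5, 26/125 + 1/125*4/5) = [132/625, 134/625)
  'c': [26/125 + 1/125*4/5, 26/125 + 1/125*1/1) = [134/625, 27/125)
  emit 'e', narrow to [26/125, 131/625)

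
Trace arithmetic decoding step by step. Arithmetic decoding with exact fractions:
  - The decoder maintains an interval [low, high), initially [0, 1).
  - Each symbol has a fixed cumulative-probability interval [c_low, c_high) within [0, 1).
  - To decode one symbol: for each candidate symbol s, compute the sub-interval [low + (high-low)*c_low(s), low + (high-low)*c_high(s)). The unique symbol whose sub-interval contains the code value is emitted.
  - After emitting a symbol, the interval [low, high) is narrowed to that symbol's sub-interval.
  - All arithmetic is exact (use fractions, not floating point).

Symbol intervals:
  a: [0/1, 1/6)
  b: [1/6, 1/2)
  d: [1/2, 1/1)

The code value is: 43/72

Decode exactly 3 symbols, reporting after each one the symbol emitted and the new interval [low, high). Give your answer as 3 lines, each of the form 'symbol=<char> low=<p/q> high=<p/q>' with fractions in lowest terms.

Step 1: interval [0/1, 1/1), width = 1/1 - 0/1 = 1/1
  'a': [0/1 + 1/1*0/1, 0/1 + 1/1*1/6) = [0/1, 1/6)
  'b': [0/1 + 1/1*1/6, 0/1 + 1/1*1/2) = [1/6, 1/2)
  'd': [0/1 + 1/1*1/2, 0/1 + 1/1*1/1) = [1/2, 1/1) <- contains code 43/72
  emit 'd', narrow to [1/2, 1/1)
Step 2: interval [1/2, 1/1), width = 1/1 - 1/2 = 1/2
  'a': [1/2 + 1/2*0/1, 1/2 + 1/2*1/6) = [1/2, 7/12)
  'b': [1/2 + 1/2*1/6, 1/2 + 1/2*1/2) = [7/12, 3/4) <- contains code 43/72
  'd': [1/2 + 1/2*1/2, 1/2 + 1/2*1/1) = [3/4, 1/1)
  emit 'b', narrow to [7/12, 3/4)
Step 3: interval [7/12, 3/4), width = 3/4 - 7/12 = 1/6
  'a': [7/12 + 1/6*0/1, 7/12 + 1/6*1/6) = [7/12, 11/18) <- contains code 43/72
  'b': [7/12 + 1/6*1/6, 7/12 + 1/6*1/2) = [11/18, 2/3)
  'd': [7/12 + 1/6*1/2, 7/12 + 1/6*1/1) = [2/3, 3/4)
  emit 'a', narrow to [7/12, 11/18)

Answer: symbol=d low=1/2 high=1/1
symbol=b low=7/12 high=3/4
symbol=a low=7/12 high=11/18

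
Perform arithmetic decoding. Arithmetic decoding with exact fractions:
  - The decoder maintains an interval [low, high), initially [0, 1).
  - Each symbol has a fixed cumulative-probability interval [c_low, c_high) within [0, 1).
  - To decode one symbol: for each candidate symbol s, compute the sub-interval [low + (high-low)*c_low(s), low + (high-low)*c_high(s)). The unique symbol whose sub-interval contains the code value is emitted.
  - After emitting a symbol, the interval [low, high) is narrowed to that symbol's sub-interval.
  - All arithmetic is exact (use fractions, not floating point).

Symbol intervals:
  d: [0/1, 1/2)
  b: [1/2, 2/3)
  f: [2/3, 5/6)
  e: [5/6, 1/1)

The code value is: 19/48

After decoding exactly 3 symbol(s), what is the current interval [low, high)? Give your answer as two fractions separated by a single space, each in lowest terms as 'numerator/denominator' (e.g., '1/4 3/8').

Step 1: interval [0/1, 1/1), width = 1/1 - 0/1 = 1/1
  'd': [0/1 + 1/1*0/1, 0/1 + 1/1*1/2) = [0/1, 1/2) <- contains code 19/48
  'b': [0/1 + 1/1*1/2, 0/1 + 1/1*2/3) = [1/2, 2/3)
  'f': [0/1 + 1/1*2/3, 0/1 + 1/1*5/6) = [2/3, 5/6)
  'e': [0/1 + 1/1*5/6, 0/1 + 1/1*1/1) = [5/6, 1/1)
  emit 'd', narrow to [0/1, 1/2)
Step 2: interval [0/1, 1/2), width = 1/2 - 0/1 = 1/2
  'd': [0/1 + 1/2*0/1, 0/1 + 1/2*1/2) = [0/1, 1/4)
  'b': [0/1 + 1/2*1/2, 0/1 + 1/2*2/3) = [1/4, 1/3)
  'f': [0/1 + 1/2*2/3, 0/1 + 1/2*5/6) = [1/3, 5/12) <- contains code 19/48
  'e': [0/1 + 1/2*5/6, 0/1 + 1/2*1/1) = [5/12, 1/2)
  emit 'f', narrow to [1/3, 5/12)
Step 3: interval [1/3, 5/12), width = 5/12 - 1/3 = 1/12
  'd': [1/3 + 1/12*0/1, 1/3 + 1/12*1/2) = [1/3, 3/8)
  'b': [1/3 + 1/12*1/2, 1/3 + 1/12*2/3) = [3/8, 7/18)
  'f': [1/3 + 1/12*2/3, 1/3 + 1/12*5/6) = [7/18, 29/72) <- contains code 19/48
  'e': [1/3 + 1/12*5/6, 1/3 + 1/12*1/1) = [29/72, 5/12)
  emit 'f', narrow to [7/18, 29/72)

Answer: 7/18 29/72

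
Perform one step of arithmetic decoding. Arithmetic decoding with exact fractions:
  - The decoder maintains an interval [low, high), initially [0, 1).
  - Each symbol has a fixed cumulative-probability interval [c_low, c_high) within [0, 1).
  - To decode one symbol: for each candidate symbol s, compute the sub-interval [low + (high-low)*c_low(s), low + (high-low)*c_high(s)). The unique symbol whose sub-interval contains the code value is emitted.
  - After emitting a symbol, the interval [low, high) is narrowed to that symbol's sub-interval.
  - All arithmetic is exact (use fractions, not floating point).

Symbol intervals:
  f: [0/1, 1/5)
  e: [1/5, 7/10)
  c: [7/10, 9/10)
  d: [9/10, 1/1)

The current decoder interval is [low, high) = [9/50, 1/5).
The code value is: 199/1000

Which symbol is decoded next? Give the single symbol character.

Interval width = high − low = 1/5 − 9/50 = 1/50
Scaled code = (code − low) / width = (199/1000 − 9/50) / 1/50 = 19/20
  f: [0/1, 1/5) 
  e: [1/5, 7/10) 
  c: [7/10, 9/10) 
  d: [9/10, 1/1) ← scaled code falls here ✓

Answer: d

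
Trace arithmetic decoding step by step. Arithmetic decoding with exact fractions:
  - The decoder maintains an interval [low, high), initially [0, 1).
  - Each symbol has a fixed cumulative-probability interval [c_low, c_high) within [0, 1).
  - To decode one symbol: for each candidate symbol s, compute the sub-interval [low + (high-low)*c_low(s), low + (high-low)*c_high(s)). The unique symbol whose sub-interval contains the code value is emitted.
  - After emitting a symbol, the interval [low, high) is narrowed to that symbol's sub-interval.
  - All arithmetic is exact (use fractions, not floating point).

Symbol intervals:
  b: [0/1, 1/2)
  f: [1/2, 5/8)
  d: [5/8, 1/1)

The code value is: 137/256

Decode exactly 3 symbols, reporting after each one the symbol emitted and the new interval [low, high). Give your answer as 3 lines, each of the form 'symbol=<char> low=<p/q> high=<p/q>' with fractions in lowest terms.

Step 1: interval [0/1, 1/1), width = 1/1 - 0/1 = 1/1
  'b': [0/1 + 1/1*0/1, 0/1 + 1/1*1/2) = [0/1, 1/2)
  'f': [0/1 + 1/1*1/2, 0/1 + 1/1*5/8) = [1/2, 5/8) <- contains code 137/256
  'd': [0/1 + 1/1*5/8, 0/1 + 1/1*1/1) = [5/8, 1/1)
  emit 'f', narrow to [1/2, 5/8)
Step 2: interval [1/2, 5/8), width = 5/8 - 1/2 = 1/8
  'b': [1/2 + 1/8*0/1, 1/2 + 1/8*1/2) = [1/2, 9/16) <- contains code 137/256
  'f': [1/2 + 1/8*1/2, 1/2 + 1/8*5/8) = [9/16, 37/64)
  'd': [1/2 + 1/8*5/8, 1/2 + 1/8*1/1) = [37/64, 5/8)
  emit 'b', narrow to [1/2, 9/16)
Step 3: interval [1/2, 9/16), width = 9/16 - 1/2 = 1/16
  'b': [1/2 + 1/16*0/1, 1/2 + 1/16*1/2) = [1/2, 17/32)
  'f': [1/2 + 1/16*1/2, 1/2 + 1/16*5/8) = [17/32, 69/128) <- contains code 137/256
  'd': [1/2 + 1/16*5/8, 1/2 + 1/16*1/1) = [69/128, 9/16)
  emit 'f', narrow to [17/32, 69/128)

Answer: symbol=f low=1/2 high=5/8
symbol=b low=1/2 high=9/16
symbol=f low=17/32 high=69/128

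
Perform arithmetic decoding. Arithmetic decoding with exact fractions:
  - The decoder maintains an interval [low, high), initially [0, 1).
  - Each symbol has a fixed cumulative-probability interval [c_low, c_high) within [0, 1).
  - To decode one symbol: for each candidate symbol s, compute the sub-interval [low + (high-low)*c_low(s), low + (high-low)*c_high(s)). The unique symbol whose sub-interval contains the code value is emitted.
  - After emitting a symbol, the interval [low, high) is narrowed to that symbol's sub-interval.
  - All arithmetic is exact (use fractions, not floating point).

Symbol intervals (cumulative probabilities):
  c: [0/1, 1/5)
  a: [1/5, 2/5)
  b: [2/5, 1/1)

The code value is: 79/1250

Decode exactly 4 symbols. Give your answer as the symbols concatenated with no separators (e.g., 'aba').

Answer: caba

Derivation:
Step 1: interval [0/1, 1/1), width = 1/1 - 0/1 = 1/1
  'c': [0/1 + 1/1*0/1, 0/1 + 1/1*1/5) = [0/1, 1/5) <- contains code 79/1250
  'a': [0/1 + 1/1*1/5, 0/1 + 1/1*2/5) = [1/5, 2/5)
  'b': [0/1 + 1/1*2/5, 0/1 + 1/1*1/1) = [2/5, 1/1)
  emit 'c', narrow to [0/1, 1/5)
Step 2: interval [0/1, 1/5), width = 1/5 - 0/1 = 1/5
  'c': [0/1 + 1/5*0/1, 0/1 + 1/5*1/5) = [0/1, 1/25)
  'a': [0/1 + 1/5*1/5, 0/1 + 1/5*2/5) = [1/25, 2/25) <- contains code 79/1250
  'b': [0/1 + 1/5*2/5, 0/1 + 1/5*1/1) = [2/25, 1/5)
  emit 'a', narrow to [1/25, 2/25)
Step 3: interval [1/25, 2/25), width = 2/25 - 1/25 = 1/25
  'c': [1/25 + 1/25*0/1, 1/25 + 1/25*1/5) = [1/25, 6/125)
  'a': [1/25 + 1/25*1/5, 1/25 + 1/25*2/5) = [6/125, 7/125)
  'b': [1/25 + 1/25*2/5, 1/25 + 1/25*1/1) = [7/125, 2/25) <- contains code 79/1250
  emit 'b', narrow to [7/125, 2/25)
Step 4: interval [7/125, 2/25), width = 2/25 - 7/125 = 3/125
  'c': [7/125 + 3/125*0/1, 7/125 + 3/125*1/5) = [7/125, 38/625)
  'a': [7/125 + 3/125*1/5, 7/125 + 3/125*2/5) = [38/625, 41/625) <- contains code 79/1250
  'b': [7/125 + 3/125*2/5, 7/125 + 3/125*1/1) = [41/625, 2/25)
  emit 'a', narrow to [38/625, 41/625)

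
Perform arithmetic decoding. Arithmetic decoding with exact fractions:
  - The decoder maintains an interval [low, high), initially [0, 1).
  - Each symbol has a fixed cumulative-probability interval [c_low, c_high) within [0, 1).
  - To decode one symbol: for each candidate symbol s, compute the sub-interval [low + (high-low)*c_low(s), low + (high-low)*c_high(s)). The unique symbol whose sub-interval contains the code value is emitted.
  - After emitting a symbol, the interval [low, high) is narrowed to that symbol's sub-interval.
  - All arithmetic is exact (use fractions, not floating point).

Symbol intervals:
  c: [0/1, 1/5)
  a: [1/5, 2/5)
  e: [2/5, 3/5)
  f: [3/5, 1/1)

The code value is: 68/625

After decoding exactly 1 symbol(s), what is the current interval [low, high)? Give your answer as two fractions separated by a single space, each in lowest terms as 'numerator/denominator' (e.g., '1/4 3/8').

Answer: 0/1 1/5

Derivation:
Step 1: interval [0/1, 1/1), width = 1/1 - 0/1 = 1/1
  'c': [0/1 + 1/1*0/1, 0/1 + 1/1*1/5) = [0/1, 1/5) <- contains code 68/625
  'a': [0/1 + 1/1*1/5, 0/1 + 1/1*2/5) = [1/5, 2/5)
  'e': [0/1 + 1/1*2/5, 0/1 + 1/1*3/5) = [2/5, 3/5)
  'f': [0/1 + 1/1*3/5, 0/1 + 1/1*1/1) = [3/5, 1/1)
  emit 'c', narrow to [0/1, 1/5)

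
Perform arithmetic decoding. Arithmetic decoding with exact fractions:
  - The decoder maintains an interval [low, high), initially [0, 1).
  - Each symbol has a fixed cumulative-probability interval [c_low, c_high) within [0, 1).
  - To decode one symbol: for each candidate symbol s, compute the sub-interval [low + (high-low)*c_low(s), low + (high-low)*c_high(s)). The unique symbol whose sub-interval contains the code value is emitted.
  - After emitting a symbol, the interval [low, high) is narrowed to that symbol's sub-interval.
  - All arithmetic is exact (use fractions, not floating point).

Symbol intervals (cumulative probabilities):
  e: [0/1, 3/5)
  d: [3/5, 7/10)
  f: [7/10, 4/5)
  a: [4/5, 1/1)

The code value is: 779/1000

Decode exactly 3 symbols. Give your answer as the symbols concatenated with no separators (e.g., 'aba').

Answer: ffa

Derivation:
Step 1: interval [0/1, 1/1), width = 1/1 - 0/1 = 1/1
  'e': [0/1 + 1/1*0/1, 0/1 + 1/1*3/5) = [0/1, 3/5)
  'd': [0/1 + 1/1*3/5, 0/1 + 1/1*7/10) = [3/5, 7/10)
  'f': [0/1 + 1/1*7/10, 0/1 + 1/1*4/5) = [7/10, 4/5) <- contains code 779/1000
  'a': [0/1 + 1/1*4/5, 0/1 + 1/1*1/1) = [4/5, 1/1)
  emit 'f', narrow to [7/10, 4/5)
Step 2: interval [7/10, 4/5), width = 4/5 - 7/10 = 1/10
  'e': [7/10 + 1/10*0/1, 7/10 + 1/10*3/5) = [7/10, 19/25)
  'd': [7/10 + 1/10*3/5, 7/10 + 1/10*7/10) = [19/25, 77/100)
  'f': [7/10 + 1/10*7/10, 7/10 + 1/10*4/5) = [77/100, 39/50) <- contains code 779/1000
  'a': [7/10 + 1/10*4/5, 7/10 + 1/10*1/1) = [39/50, 4/5)
  emit 'f', narrow to [77/100, 39/50)
Step 3: interval [77/100, 39/50), width = 39/50 - 77/100 = 1/100
  'e': [77/100 + 1/100*0/1, 77/100 + 1/100*3/5) = [77/100, 97/125)
  'd': [77/100 + 1/100*3/5, 77/100 + 1/100*7/10) = [97/125, 777/1000)
  'f': [77/100 + 1/100*7/10, 77/100 + 1/100*4/5) = [777/1000, 389/500)
  'a': [77/100 + 1/100*4/5, 77/100 + 1/100*1/1) = [389/500, 39/50) <- contains code 779/1000
  emit 'a', narrow to [389/500, 39/50)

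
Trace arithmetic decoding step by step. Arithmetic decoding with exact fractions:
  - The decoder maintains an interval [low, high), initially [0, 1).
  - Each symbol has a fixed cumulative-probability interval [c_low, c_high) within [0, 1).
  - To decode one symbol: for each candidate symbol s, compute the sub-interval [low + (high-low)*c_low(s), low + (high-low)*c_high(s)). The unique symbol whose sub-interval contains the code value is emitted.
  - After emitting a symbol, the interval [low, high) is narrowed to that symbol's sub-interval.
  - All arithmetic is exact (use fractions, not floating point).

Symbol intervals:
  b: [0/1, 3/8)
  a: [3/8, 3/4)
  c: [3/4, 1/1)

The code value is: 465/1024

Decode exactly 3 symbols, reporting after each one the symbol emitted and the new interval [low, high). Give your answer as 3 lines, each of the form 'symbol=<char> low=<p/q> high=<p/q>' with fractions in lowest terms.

Answer: symbol=a low=3/8 high=3/4
symbol=b low=3/8 high=33/64
symbol=a low=219/512 high=123/256

Derivation:
Step 1: interval [0/1, 1/1), width = 1/1 - 0/1 = 1/1
  'b': [0/1 + 1/1*0/1, 0/1 + 1/1*3/8) = [0/1, 3/8)
  'a': [0/1 + 1/1*3/8, 0/1 + 1/1*3/4) = [3/8, 3/4) <- contains code 465/1024
  'c': [0/1 + 1/1*3/4, 0/1 + 1/1*1/1) = [3/4, 1/1)
  emit 'a', narrow to [3/8, 3/4)
Step 2: interval [3/8, 3/4), width = 3/4 - 3/8 = 3/8
  'b': [3/8 + 3/8*0/1, 3/8 + 3/8*3/8) = [3/8, 33/64) <- contains code 465/1024
  'a': [3/8 + 3/8*3/8, 3/8 + 3/8*3/4) = [33/64, 21/32)
  'c': [3/8 + 3/8*3/4, 3/8 + 3/8*1/1) = [21/32, 3/4)
  emit 'b', narrow to [3/8, 33/64)
Step 3: interval [3/8, 33/64), width = 33/64 - 3/8 = 9/64
  'b': [3/8 + 9/64*0/1, 3/8 + 9/64*3/8) = [3/8, 219/512)
  'a': [3/8 + 9/64*3/8, 3/8 + 9/64*3/4) = [219/512, 123/256) <- contains code 465/1024
  'c': [3/8 + 9/64*3/4, 3/8 + 9/64*1/1) = [123/256, 33/64)
  emit 'a', narrow to [219/512, 123/256)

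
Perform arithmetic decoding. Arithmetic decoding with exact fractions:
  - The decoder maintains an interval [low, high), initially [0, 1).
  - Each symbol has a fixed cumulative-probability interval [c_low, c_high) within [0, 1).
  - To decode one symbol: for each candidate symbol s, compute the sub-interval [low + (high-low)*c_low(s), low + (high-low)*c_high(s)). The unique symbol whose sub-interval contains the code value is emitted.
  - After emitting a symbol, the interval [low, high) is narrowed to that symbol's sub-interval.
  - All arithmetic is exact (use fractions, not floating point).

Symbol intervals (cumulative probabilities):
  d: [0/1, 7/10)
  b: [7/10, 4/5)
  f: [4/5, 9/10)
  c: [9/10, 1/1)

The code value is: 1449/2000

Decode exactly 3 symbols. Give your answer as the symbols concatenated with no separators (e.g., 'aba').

Step 1: interval [0/1, 1/1), width = 1/1 - 0/1 = 1/1
  'd': [0/1 + 1/1*0/1, 0/1 + 1/1*7/10) = [0/1, 7/10)
  'b': [0/1 + 1/1*7/10, 0/1 + 1/1*4/5) = [7/10, 4/5) <- contains code 1449/2000
  'f': [0/1 + 1/1*4/5, 0/1 + 1/1*9/10) = [4/5, 9/10)
  'c': [0/1 + 1/1*9/10, 0/1 + 1/1*1/1) = [9/10, 1/1)
  emit 'b', narrow to [7/10, 4/5)
Step 2: interval [7/10, 4/5), width = 4/5 - 7/10 = 1/10
  'd': [7/10 + 1/10*0/1, 7/10 + 1/10*7/10) = [7/10, 77/100) <- contains code 1449/2000
  'b': [7/10 + 1/10*7/10, 7/10 + 1/10*4/5) = [77/100, 39/50)
  'f': [7/10 + 1/10*4/5, 7/10 + 1/10*9/10) = [39/50, 79/100)
  'c': [7/10 + 1/10*9/10, 7/10 + 1/10*1/1) = [79/100, 4/5)
  emit 'd', narrow to [7/10, 77/100)
Step 3: interval [7/10, 77/100), width = 77/100 - 7/10 = 7/100
  'd': [7/10 + 7/100*0/1, 7/10 + 7/100*7/10) = [7/10, 749/1000) <- contains code 1449/2000
  'b': [7/10 + 7/100*7/10, 7/10 + 7/100*4/5) = [749/1000, 189/250)
  'f': [7/10 + 7/100*4/5, 7/10 + 7/100*9/10) = [189/250, 763/1000)
  'c': [7/10 + 7/100*9/10, 7/10 + 7/100*1/1) = [763/1000, 77/100)
  emit 'd', narrow to [7/10, 749/1000)

Answer: bdd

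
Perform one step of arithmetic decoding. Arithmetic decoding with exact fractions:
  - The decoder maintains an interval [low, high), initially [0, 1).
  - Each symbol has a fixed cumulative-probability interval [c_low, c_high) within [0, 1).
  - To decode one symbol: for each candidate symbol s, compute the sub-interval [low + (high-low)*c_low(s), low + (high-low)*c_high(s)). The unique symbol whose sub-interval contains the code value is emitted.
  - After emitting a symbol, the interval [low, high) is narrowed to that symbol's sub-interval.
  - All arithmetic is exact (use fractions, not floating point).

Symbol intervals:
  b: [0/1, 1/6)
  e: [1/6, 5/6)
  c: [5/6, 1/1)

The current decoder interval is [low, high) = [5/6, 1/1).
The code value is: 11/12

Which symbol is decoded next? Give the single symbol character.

Answer: e

Derivation:
Interval width = high − low = 1/1 − 5/6 = 1/6
Scaled code = (code − low) / width = (11/12 − 5/6) / 1/6 = 1/2
  b: [0/1, 1/6) 
  e: [1/6, 5/6) ← scaled code falls here ✓
  c: [5/6, 1/1) 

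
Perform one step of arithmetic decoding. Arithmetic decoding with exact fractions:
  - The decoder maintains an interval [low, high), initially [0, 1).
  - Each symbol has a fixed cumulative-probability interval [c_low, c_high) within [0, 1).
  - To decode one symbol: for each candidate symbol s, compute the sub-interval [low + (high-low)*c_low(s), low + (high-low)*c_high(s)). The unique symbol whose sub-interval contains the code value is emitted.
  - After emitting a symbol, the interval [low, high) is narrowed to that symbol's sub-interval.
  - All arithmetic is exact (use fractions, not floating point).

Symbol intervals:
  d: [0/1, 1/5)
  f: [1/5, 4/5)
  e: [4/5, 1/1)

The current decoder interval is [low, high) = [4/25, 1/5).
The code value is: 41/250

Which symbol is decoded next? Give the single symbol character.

Interval width = high − low = 1/5 − 4/25 = 1/25
Scaled code = (code − low) / width = (41/250 − 4/25) / 1/25 = 1/10
  d: [0/1, 1/5) ← scaled code falls here ✓
  f: [1/5, 4/5) 
  e: [4/5, 1/1) 

Answer: d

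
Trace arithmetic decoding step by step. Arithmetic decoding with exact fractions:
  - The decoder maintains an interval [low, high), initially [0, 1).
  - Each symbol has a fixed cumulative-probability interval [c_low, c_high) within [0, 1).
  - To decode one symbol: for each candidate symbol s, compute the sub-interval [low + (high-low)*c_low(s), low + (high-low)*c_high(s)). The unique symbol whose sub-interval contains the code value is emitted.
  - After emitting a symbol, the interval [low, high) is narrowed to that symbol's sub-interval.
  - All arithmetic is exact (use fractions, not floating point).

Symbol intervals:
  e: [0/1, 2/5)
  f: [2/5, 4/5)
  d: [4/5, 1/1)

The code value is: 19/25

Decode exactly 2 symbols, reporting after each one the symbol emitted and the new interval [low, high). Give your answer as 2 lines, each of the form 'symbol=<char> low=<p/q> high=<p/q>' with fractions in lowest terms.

Answer: symbol=f low=2/5 high=4/5
symbol=d low=18/25 high=4/5

Derivation:
Step 1: interval [0/1, 1/1), width = 1/1 - 0/1 = 1/1
  'e': [0/1 + 1/1*0/1, 0/1 + 1/1*2/5) = [0/1, 2/5)
  'f': [0/1 + 1/1*2/5, 0/1 + 1/1*4/5) = [2/5, 4/5) <- contains code 19/25
  'd': [0/1 + 1/1*4/5, 0/1 + 1/1*1/1) = [4/5, 1/1)
  emit 'f', narrow to [2/5, 4/5)
Step 2: interval [2/5, 4/5), width = 4/5 - 2/5 = 2/5
  'e': [2/5 + 2/5*0/1, 2/5 + 2/5*2/5) = [2/5, 14/25)
  'f': [2/5 + 2/5*2/5, 2/5 + 2/5*4/5) = [14/25, 18/25)
  'd': [2/5 + 2/5*4/5, 2/5 + 2/5*1/1) = [18/25, 4/5) <- contains code 19/25
  emit 'd', narrow to [18/25, 4/5)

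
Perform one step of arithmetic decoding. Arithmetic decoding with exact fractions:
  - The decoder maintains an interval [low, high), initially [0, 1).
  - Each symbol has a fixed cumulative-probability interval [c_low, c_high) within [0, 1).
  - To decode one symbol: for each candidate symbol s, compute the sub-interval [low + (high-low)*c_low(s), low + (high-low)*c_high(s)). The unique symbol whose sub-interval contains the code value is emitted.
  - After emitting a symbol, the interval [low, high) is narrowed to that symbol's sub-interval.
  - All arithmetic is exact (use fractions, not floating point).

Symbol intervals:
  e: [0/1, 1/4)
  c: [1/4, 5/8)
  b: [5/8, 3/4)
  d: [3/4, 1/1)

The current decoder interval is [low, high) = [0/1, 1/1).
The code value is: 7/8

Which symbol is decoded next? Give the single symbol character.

Answer: d

Derivation:
Interval width = high − low = 1/1 − 0/1 = 1/1
Scaled code = (code − low) / width = (7/8 − 0/1) / 1/1 = 7/8
  e: [0/1, 1/4) 
  c: [1/4, 5/8) 
  b: [5/8, 3/4) 
  d: [3/4, 1/1) ← scaled code falls here ✓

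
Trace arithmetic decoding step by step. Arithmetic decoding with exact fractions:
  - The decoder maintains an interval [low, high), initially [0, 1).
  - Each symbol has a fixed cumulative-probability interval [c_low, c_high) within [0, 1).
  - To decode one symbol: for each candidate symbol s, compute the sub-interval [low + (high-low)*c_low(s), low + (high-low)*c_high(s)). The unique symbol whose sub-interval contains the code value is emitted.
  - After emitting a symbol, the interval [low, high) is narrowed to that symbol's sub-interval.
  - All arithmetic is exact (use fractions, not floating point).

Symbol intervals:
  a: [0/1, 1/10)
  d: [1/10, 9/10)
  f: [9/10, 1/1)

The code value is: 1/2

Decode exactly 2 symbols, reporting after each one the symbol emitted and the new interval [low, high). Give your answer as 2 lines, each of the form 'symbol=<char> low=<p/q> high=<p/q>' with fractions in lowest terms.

Answer: symbol=d low=1/10 high=9/10
symbol=d low=9/50 high=41/50

Derivation:
Step 1: interval [0/1, 1/1), width = 1/1 - 0/1 = 1/1
  'a': [0/1 + 1/1*0/1, 0/1 + 1/1*1/10) = [0/1, 1/10)
  'd': [0/1 + 1/1*1/10, 0/1 + 1/1*9/10) = [1/10, 9/10) <- contains code 1/2
  'f': [0/1 + 1/1*9/10, 0/1 + 1/1*1/1) = [9/10, 1/1)
  emit 'd', narrow to [1/10, 9/10)
Step 2: interval [1/10, 9/10), width = 9/10 - 1/10 = 4/5
  'a': [1/10 + 4/5*0/1, 1/10 + 4/5*1/10) = [1/10, 9/50)
  'd': [1/10 + 4/5*1/10, 1/10 + 4/5*9/10) = [9/50, 41/50) <- contains code 1/2
  'f': [1/10 + 4/5*9/10, 1/10 + 4/5*1/1) = [41/50, 9/10)
  emit 'd', narrow to [9/50, 41/50)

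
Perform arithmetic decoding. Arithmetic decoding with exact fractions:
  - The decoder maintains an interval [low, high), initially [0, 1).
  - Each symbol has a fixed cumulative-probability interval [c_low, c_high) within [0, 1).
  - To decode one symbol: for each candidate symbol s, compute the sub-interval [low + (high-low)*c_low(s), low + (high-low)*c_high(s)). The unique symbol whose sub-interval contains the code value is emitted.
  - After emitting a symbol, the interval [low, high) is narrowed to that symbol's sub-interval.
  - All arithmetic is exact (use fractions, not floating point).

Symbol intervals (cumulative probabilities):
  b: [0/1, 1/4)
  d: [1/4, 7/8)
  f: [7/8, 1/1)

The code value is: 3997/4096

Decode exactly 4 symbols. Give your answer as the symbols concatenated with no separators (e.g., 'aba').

Step 1: interval [0/1, 1/1), width = 1/1 - 0/1 = 1/1
  'b': [0/1 + 1/1*0/1, 0/1 + 1/1*1/4) = [0/1, 1/4)
  'd': [0/1 + 1/1*1/4, 0/1 + 1/1*7/8) = [1/4, 7/8)
  'f': [0/1 + 1/1*7/8, 0/1 + 1/1*1/1) = [7/8, 1/1) <- contains code 3997/4096
  emit 'f', narrow to [7/8, 1/1)
Step 2: interval [7/8, 1/1), width = 1/1 - 7/8 = 1/8
  'b': [7/8 + 1/8*0/1, 7/8 + 1/8*1/4) = [7/8, 29/32)
  'd': [7/8 + 1/8*1/4, 7/8 + 1/8*7/8) = [29/32, 63/64) <- contains code 3997/4096
  'f': [7/8 + 1/8*7/8, 7/8 + 1/8*1/1) = [63/64, 1/1)
  emit 'd', narrow to [29/32, 63/64)
Step 3: interval [29/32, 63/64), width = 63/64 - 29/32 = 5/64
  'b': [29/32 + 5/64*0/1, 29/32 + 5/64*1/4) = [29/32, 237/256)
  'd': [29/32 + 5/64*1/4, 29/32 + 5/64*7/8) = [237/256, 499/512)
  'f': [29/32 + 5/64*7/8, 29/32 + 5/64*1/1) = [499/512, 63/64) <- contains code 3997/4096
  emit 'f', narrow to [499/512, 63/64)
Step 4: interval [499/512, 63/64), width = 63/64 - 499/512 = 5/512
  'b': [499/512 + 5/512*0/1, 499/512 + 5/512*1/4) = [499/512, 2001/2048) <- contains code 3997/4096
  'd': [499/512 + 5/512*1/4, 499/512 + 5/512*7/8) = [2001/2048, 4027/4096)
  'f': [499/512 + 5/512*7/8, 499/512 + 5/512*1/1) = [4027/4096, 63/64)
  emit 'b', narrow to [499/512, 2001/2048)

Answer: fdfb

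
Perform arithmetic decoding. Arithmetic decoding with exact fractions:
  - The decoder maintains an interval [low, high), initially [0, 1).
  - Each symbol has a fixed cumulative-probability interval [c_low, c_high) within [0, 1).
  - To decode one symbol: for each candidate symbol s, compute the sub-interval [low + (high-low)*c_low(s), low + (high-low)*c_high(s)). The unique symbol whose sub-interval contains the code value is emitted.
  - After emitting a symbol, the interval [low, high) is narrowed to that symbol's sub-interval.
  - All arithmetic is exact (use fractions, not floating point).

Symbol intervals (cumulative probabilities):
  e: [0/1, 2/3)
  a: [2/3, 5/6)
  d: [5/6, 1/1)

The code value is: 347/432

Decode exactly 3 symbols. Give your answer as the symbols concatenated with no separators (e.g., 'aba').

Answer: aad

Derivation:
Step 1: interval [0/1, 1/1), width = 1/1 - 0/1 = 1/1
  'e': [0/1 + 1/1*0/1, 0/1 + 1/1*2/3) = [0/1, 2/3)
  'a': [0/1 + 1/1*2/3, 0/1 + 1/1*5/6) = [2/3, 5/6) <- contains code 347/432
  'd': [0/1 + 1/1*5/6, 0/1 + 1/1*1/1) = [5/6, 1/1)
  emit 'a', narrow to [2/3, 5/6)
Step 2: interval [2/3, 5/6), width = 5/6 - 2/3 = 1/6
  'e': [2/3 + 1/6*0/1, 2/3 + 1/6*2/3) = [2/3, 7/9)
  'a': [2/3 + 1/6*2/3, 2/3 + 1/6*5/6) = [7/9, 29/36) <- contains code 347/432
  'd': [2/3 + 1/6*5/6, 2/3 + 1/6*1/1) = [29/36, 5/6)
  emit 'a', narrow to [7/9, 29/36)
Step 3: interval [7/9, 29/36), width = 29/36 - 7/9 = 1/36
  'e': [7/9 + 1/36*0/1, 7/9 + 1/36*2/3) = [7/9, 43/54)
  'a': [7/9 + 1/36*2/3, 7/9 + 1/36*5/6) = [43/54, 173/216)
  'd': [7/9 + 1/36*5/6, 7/9 + 1/36*1/1) = [173/216, 29/36) <- contains code 347/432
  emit 'd', narrow to [173/216, 29/36)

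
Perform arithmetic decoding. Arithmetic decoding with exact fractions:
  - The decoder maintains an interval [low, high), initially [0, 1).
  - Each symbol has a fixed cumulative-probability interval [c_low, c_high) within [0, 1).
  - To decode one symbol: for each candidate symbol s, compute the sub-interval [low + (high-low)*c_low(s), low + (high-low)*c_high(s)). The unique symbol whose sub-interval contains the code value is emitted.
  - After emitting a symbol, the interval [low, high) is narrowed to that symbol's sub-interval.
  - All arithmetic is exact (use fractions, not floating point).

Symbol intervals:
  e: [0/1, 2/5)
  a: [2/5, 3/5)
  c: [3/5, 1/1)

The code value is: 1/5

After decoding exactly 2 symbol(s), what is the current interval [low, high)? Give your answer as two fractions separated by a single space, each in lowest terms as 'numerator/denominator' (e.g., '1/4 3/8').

Answer: 4/25 6/25

Derivation:
Step 1: interval [0/1, 1/1), width = 1/1 - 0/1 = 1/1
  'e': [0/1 + 1/1*0/1, 0/1 + 1/1*2/5) = [0/1, 2/5) <- contains code 1/5
  'a': [0/1 + 1/1*2/5, 0/1 + 1/1*3/5) = [2/5, 3/5)
  'c': [0/1 + 1/1*3/5, 0/1 + 1/1*1/1) = [3/5, 1/1)
  emit 'e', narrow to [0/1, 2/5)
Step 2: interval [0/1, 2/5), width = 2/5 - 0/1 = 2/5
  'e': [0/1 + 2/5*0/1, 0/1 + 2/5*2/5) = [0/1, 4/25)
  'a': [0/1 + 2/5*2/5, 0/1 + 2/5*3/5) = [4/25, 6/25) <- contains code 1/5
  'c': [0/1 + 2/5*3/5, 0/1 + 2/5*1/1) = [6/25, 2/5)
  emit 'a', narrow to [4/25, 6/25)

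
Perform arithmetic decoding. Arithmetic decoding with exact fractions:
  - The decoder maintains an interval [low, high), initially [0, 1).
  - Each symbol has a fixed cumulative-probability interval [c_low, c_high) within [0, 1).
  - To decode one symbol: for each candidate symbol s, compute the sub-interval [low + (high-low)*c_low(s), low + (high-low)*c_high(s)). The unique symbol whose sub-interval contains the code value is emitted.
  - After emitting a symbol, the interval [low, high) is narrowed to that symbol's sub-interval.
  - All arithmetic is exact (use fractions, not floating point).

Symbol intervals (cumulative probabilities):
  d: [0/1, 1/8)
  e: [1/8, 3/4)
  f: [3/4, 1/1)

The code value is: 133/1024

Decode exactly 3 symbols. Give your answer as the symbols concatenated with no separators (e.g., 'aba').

Step 1: interval [0/1, 1/1), width = 1/1 - 0/1 = 1/1
  'd': [0/1 + 1/1*0/1, 0/1 + 1/1*1/8) = [0/1, 1/8)
  'e': [0/1 + 1/1*1/8, 0/1 + 1/1*3/4) = [1/8, 3/4) <- contains code 133/1024
  'f': [0/1 + 1/1*3/4, 0/1 + 1/1*1/1) = [3/4, 1/1)
  emit 'e', narrow to [1/8, 3/4)
Step 2: interval [1/8, 3/4), width = 3/4 - 1/8 = 5/8
  'd': [1/8 + 5/8*0/1, 1/8 + 5/8*1/8) = [1/8, 13/64) <- contains code 133/1024
  'e': [1/8 + 5/8*1/8, 1/8 + 5/8*3/4) = [13/64, 19/32)
  'f': [1/8 + 5/8*3/4, 1/8 + 5/8*1/1) = [19/32, 3/4)
  emit 'd', narrow to [1/8, 13/64)
Step 3: interval [1/8, 13/64), width = 13/64 - 1/8 = 5/64
  'd': [1/8 + 5/64*0/1, 1/8 + 5/64*1/8) = [1/8, 69/512) <- contains code 133/1024
  'e': [1/8 + 5/64*1/8, 1/8 + 5/64*3/4) = [69/512, 47/256)
  'f': [1/8 + 5/64*3/4, 1/8 + 5/64*1/1) = [47/256, 13/64)
  emit 'd', narrow to [1/8, 69/512)

Answer: edd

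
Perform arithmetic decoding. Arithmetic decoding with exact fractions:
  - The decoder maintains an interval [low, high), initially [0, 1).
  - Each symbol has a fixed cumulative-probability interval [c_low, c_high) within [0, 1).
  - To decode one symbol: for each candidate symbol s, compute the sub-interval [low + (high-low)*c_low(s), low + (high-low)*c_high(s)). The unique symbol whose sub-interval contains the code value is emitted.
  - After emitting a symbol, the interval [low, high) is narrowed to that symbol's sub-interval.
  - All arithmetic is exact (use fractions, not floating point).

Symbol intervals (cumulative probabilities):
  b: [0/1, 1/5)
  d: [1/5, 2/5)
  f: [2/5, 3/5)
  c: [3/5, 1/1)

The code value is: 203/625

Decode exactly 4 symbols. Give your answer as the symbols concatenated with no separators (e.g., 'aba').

Step 1: interval [0/1, 1/1), width = 1/1 - 0/1 = 1/1
  'b': [0/1 + 1/1*0/1, 0/1 + 1/1*1/5) = [0/1, 1/5)
  'd': [0/1 + 1/1*1/5, 0/1 + 1/1*2/5) = [1/5, 2/5) <- contains code 203/625
  'f': [0/1 + 1/1*2/5, 0/1 + 1/1*3/5) = [2/5, 3/5)
  'c': [0/1 + 1/1*3/5, 0/1 + 1/1*1/1) = [3/5, 1/1)
  emit 'd', narrow to [1/5, 2/5)
Step 2: interval [1/5, 2/5), width = 2/5 - 1/5 = 1/5
  'b': [1/5 + 1/5*0/1, 1/5 + 1/5*1/5) = [1/5, 6/25)
  'd': [1/5 + 1/5*1/5, 1/5 + 1/5*2/5) = [6/25, 7/25)
  'f': [1/5 + 1/5*2/5, 1/5 + 1/5*3/5) = [7/25, 8/25)
  'c': [1/5 + 1/5*3/5, 1/5 + 1/5*1/1) = [8/25, 2/5) <- contains code 203/625
  emit 'c', narrow to [8/25, 2/5)
Step 3: interval [8/25, 2/5), width = 2/5 - 8/25 = 2/25
  'b': [8/25 + 2/25*0/1, 8/25 + 2/25*1/5) = [8/25, 42/125) <- contains code 203/625
  'd': [8/25 + 2/25*1/5, 8/25 + 2/25*2/5) = [42/125, 44/125)
  'f': [8/25 + 2/25*2/5, 8/25 + 2/25*3/5) = [44/125, 46/125)
  'c': [8/25 + 2/25*3/5, 8/25 + 2/25*1/1) = [46/125, 2/5)
  emit 'b', narrow to [8/25, 42/125)
Step 4: interval [8/25, 42/125), width = 42/125 - 8/25 = 2/125
  'b': [8/25 + 2/125*0/1, 8/25 + 2/125*1/5) = [8/25, 202/625)
  'd': [8/25 + 2/125*1/5, 8/25 + 2/125*2/5) = [202/625, 204/625) <- contains code 203/625
  'f': [8/25 + 2/125*2/5, 8/25 + 2/125*3/5) = [204/625, 206/625)
  'c': [8/25 + 2/125*3/5, 8/25 + 2/125*1/1) = [206/625, 42/125)
  emit 'd', narrow to [202/625, 204/625)

Answer: dcbd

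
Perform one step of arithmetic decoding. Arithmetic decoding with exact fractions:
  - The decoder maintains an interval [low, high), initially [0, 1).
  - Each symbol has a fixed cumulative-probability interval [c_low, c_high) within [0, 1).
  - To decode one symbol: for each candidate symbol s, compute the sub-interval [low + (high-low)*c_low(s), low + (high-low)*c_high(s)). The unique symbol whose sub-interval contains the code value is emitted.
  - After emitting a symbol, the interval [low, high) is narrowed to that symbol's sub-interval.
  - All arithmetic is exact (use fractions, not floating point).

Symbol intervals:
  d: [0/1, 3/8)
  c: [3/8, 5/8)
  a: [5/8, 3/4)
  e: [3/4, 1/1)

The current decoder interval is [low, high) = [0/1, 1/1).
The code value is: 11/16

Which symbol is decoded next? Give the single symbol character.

Answer: a

Derivation:
Interval width = high − low = 1/1 − 0/1 = 1/1
Scaled code = (code − low) / width = (11/16 − 0/1) / 1/1 = 11/16
  d: [0/1, 3/8) 
  c: [3/8, 5/8) 
  a: [5/8, 3/4) ← scaled code falls here ✓
  e: [3/4, 1/1) 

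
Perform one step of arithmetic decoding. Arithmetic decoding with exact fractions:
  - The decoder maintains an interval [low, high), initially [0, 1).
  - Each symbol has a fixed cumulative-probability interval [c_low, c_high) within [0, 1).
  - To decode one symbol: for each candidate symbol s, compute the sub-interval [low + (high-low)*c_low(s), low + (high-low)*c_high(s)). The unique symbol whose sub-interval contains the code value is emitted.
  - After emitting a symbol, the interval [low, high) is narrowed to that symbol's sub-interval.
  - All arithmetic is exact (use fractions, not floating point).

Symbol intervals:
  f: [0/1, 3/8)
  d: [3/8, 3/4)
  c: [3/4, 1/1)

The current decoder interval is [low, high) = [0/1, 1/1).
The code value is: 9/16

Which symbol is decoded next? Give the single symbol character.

Interval width = high − low = 1/1 − 0/1 = 1/1
Scaled code = (code − low) / width = (9/16 − 0/1) / 1/1 = 9/16
  f: [0/1, 3/8) 
  d: [3/8, 3/4) ← scaled code falls here ✓
  c: [3/4, 1/1) 

Answer: d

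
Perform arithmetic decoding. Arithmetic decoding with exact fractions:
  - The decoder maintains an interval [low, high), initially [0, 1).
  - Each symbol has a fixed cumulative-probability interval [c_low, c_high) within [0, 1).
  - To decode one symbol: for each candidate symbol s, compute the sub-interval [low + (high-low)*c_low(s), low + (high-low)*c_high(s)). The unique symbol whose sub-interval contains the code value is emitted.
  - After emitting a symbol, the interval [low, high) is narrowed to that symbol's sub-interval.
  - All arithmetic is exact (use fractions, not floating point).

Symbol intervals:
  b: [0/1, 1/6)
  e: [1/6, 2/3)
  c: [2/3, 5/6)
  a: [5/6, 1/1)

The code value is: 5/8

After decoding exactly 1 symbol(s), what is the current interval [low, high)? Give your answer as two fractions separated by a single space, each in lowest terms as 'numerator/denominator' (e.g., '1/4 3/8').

Step 1: interval [0/1, 1/1), width = 1/1 - 0/1 = 1/1
  'b': [0/1 + 1/1*0/1, 0/1 + 1/1*1/6) = [0/1, 1/6)
  'e': [0/1 + 1/1*1/6, 0/1 + 1/1*2/3) = [1/6, 2/3) <- contains code 5/8
  'c': [0/1 + 1/1*2/3, 0/1 + 1/1*5/6) = [2/3, 5/6)
  'a': [0/1 + 1/1*5/6, 0/1 + 1/1*1/1) = [5/6, 1/1)
  emit 'e', narrow to [1/6, 2/3)

Answer: 1/6 2/3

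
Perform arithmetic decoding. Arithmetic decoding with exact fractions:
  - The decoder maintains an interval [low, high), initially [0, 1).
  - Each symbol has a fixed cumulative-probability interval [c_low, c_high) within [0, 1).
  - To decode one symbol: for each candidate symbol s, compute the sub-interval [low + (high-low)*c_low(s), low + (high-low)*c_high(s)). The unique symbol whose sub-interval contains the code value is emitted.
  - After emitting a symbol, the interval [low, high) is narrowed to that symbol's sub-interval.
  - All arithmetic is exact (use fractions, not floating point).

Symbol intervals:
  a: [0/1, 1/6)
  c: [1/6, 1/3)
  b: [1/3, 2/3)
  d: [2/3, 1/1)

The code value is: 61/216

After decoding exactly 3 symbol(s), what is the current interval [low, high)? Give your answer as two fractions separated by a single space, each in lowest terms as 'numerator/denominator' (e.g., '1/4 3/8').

Answer: 5/18 31/108

Derivation:
Step 1: interval [0/1, 1/1), width = 1/1 - 0/1 = 1/1
  'a': [0/1 + 1/1*0/1, 0/1 + 1/1*1/6) = [0/1, 1/6)
  'c': [0/1 + 1/1*1/6, 0/1 + 1/1*1/3) = [1/6, 1/3) <- contains code 61/216
  'b': [0/1 + 1/1*1/3, 0/1 + 1/1*2/3) = [1/3, 2/3)
  'd': [0/1 + 1/1*2/3, 0/1 + 1/1*1/1) = [2/3, 1/1)
  emit 'c', narrow to [1/6, 1/3)
Step 2: interval [1/6, 1/3), width = 1/3 - 1/6 = 1/6
  'a': [1/6 + 1/6*0/1, 1/6 + 1/6*1/6) = [1/6, 7/36)
  'c': [1/6 + 1/6*1/6, 1/6 + 1/6*1/3) = [7/36, 2/9)
  'b': [1/6 + 1/6*1/3, 1/6 + 1/6*2/3) = [2/9, 5/18)
  'd': [1/6 + 1/6*2/3, 1/6 + 1/6*1/1) = [5/18, 1/3) <- contains code 61/216
  emit 'd', narrow to [5/18, 1/3)
Step 3: interval [5/18, 1/3), width = 1/3 - 5/18 = 1/18
  'a': [5/18 + 1/18*0/1, 5/18 + 1/18*1/6) = [5/18, 31/108) <- contains code 61/216
  'c': [5/18 + 1/18*1/6, 5/18 + 1/18*1/3) = [31/108, 8/27)
  'b': [5/18 + 1/18*1/3, 5/18 + 1/18*2/3) = [8/27, 17/54)
  'd': [5/18 + 1/18*2/3, 5/18 + 1/18*1/1) = [17/54, 1/3)
  emit 'a', narrow to [5/18, 31/108)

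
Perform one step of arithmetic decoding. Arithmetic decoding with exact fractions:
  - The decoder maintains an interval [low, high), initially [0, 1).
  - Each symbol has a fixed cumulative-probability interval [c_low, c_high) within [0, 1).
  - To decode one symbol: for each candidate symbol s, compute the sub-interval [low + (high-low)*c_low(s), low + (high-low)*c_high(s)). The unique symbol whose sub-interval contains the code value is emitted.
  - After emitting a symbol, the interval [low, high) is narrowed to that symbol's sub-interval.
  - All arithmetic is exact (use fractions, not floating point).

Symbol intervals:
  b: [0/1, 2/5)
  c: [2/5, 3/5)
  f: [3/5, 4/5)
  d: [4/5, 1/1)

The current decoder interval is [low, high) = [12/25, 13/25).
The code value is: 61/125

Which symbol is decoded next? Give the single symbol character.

Interval width = high − low = 13/25 − 12/25 = 1/25
Scaled code = (code − low) / width = (61/125 − 12/25) / 1/25 = 1/5
  b: [0/1, 2/5) ← scaled code falls here ✓
  c: [2/5, 3/5) 
  f: [3/5, 4/5) 
  d: [4/5, 1/1) 

Answer: b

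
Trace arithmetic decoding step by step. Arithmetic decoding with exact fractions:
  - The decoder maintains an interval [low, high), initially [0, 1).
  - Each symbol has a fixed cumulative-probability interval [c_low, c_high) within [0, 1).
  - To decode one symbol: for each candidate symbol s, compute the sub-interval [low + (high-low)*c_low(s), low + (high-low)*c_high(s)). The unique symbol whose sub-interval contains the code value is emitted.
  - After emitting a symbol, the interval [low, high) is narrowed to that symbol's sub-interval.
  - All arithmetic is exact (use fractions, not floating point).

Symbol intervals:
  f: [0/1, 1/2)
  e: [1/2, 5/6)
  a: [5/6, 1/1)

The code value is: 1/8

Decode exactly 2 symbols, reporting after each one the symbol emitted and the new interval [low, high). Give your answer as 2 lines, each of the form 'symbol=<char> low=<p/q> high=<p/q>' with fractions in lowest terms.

Step 1: interval [0/1, 1/1), width = 1/1 - 0/1 = 1/1
  'f': [0/1 + 1/1*0/1, 0/1 + 1/1*1/2) = [0/1, 1/2) <- contains code 1/8
  'e': [0/1 + 1/1*1/2, 0/1 + 1/1*5/6) = [1/2, 5/6)
  'a': [0/1 + 1/1*5/6, 0/1 + 1/1*1/1) = [5/6, 1/1)
  emit 'f', narrow to [0/1, 1/2)
Step 2: interval [0/1, 1/2), width = 1/2 - 0/1 = 1/2
  'f': [0/1 + 1/2*0/1, 0/1 + 1/2*1/2) = [0/1, 1/4) <- contains code 1/8
  'e': [0/1 + 1/2*1/2, 0/1 + 1/2*5/6) = [1/4, 5/12)
  'a': [0/1 + 1/2*5/6, 0/1 + 1/2*1/1) = [5/12, 1/2)
  emit 'f', narrow to [0/1, 1/4)

Answer: symbol=f low=0/1 high=1/2
symbol=f low=0/1 high=1/4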